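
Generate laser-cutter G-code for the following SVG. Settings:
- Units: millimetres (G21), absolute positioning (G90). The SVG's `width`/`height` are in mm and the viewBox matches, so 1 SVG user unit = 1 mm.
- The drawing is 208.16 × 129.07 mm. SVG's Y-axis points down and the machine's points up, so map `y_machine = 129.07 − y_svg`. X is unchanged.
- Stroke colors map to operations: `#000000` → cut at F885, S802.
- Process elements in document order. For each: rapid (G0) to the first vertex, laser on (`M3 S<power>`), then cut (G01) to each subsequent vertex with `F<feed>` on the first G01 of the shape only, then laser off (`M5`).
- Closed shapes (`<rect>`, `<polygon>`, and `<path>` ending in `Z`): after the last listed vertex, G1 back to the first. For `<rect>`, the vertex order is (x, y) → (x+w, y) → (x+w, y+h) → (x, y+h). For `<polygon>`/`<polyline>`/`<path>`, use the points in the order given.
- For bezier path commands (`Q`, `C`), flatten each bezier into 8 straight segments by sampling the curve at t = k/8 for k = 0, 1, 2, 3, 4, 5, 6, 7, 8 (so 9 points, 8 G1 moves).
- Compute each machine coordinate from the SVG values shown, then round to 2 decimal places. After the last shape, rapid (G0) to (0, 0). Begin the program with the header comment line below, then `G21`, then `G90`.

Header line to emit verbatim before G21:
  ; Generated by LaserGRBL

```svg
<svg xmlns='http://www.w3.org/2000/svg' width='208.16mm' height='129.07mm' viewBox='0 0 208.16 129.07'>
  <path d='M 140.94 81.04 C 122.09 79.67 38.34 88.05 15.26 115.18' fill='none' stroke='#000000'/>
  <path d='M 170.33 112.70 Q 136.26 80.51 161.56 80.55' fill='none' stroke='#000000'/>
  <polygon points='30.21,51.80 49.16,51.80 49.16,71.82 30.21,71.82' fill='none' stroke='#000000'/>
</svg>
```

; Generated by LaserGRBL
G21
G90
G0 X140.94 Y48.03
M3 S802
G01 X131.07 Y48.07 F885
G01 X116.60 Y47.09
G01 X98.98 Y44.98
G01 X79.69 Y41.65
G01 X60.20 Y36.98
G01 X41.98 Y30.86
G01 X26.51 Y23.20
G01 X15.26 Y13.89
M5
G0 X170.33 Y16.37
M3 S802
G01 X162.74 Y23.91 F885
G01 X157.01 Y30.45
G01 X153.13 Y35.98
G01 X151.10 Y40.50
G01 X150.93 Y44.02
G01 X152.62 Y46.53
G01 X156.16 Y48.03
G01 X161.56 Y48.52
M5
G0 X30.21 Y77.27
M3 S802
G01 X49.16 Y77.27 F885
G01 X49.16 Y57.25
G01 X30.21 Y57.25
G01 X30.21 Y77.27
M5
G0 X0.00 Y0.00

Since the viewBox matches the mm dimensions, user units are millimetres directly. The only transform is the Y-flip y_m = 129.07 − y_svg.

Shape 1 is a cubic bezier drawn with `<path>`. Its stroke #000000 means cut at S802, F885. After flipping Y the toolpath is (140.94,48.03) → (131.07,48.07) → (116.60,47.09) → (98.98,44.98) → (79.69,41.65) → (60.20,36.98) → (41.98,30.86) → (26.51,23.20) → (15.26,13.89).

Shape 2 is a quadratic bezier drawn with `<path>`. Its stroke #000000 means cut at S802, F885. After flipping Y the toolpath is (170.33,16.37) → (162.74,23.91) → (157.01,30.45) → (153.13,35.98) → (151.10,40.50) → (150.93,44.02) → (152.62,46.53) → (156.16,48.03) → (161.56,48.52).

Shape 3 is a rectangle drawn with `<polygon>`. Its stroke #000000 means cut at S802, F885. After flipping Y the toolpath is (30.21,77.27) → (49.16,77.27) → (49.16,57.25) → (30.21,57.25) → (30.21,77.27), returning to the start.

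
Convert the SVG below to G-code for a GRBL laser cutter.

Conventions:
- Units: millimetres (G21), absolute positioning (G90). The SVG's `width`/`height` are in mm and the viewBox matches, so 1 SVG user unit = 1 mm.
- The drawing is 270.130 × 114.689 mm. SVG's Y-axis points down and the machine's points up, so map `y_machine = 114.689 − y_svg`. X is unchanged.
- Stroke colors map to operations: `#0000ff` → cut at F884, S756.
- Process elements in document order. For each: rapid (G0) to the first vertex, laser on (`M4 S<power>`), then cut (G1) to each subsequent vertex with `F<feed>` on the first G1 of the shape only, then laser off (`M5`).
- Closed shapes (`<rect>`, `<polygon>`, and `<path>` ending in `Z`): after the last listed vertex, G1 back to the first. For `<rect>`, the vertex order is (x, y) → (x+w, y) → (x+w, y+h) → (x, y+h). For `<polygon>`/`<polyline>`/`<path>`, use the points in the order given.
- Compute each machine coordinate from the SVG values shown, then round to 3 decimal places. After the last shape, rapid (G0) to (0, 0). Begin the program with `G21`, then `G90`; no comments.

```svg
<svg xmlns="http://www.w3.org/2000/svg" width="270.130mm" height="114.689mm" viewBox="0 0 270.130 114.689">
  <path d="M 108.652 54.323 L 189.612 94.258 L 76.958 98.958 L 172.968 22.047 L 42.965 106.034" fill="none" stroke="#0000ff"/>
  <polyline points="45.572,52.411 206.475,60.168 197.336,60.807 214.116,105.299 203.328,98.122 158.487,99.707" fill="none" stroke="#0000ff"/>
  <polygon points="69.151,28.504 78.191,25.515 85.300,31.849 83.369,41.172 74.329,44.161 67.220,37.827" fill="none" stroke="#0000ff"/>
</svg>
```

Since the viewBox matches the mm dimensions, user units are millimetres directly. The only transform is the Y-flip y_m = 114.689 − y_svg.

Shape 1 is a open polyline drawn with `<path>`. Its stroke #0000ff means cut at S756, F884. After flipping Y the toolpath is (108.652,60.366) → (189.612,20.431) → (76.958,15.731) → (172.968,92.642) → (42.965,8.655).

Shape 2 is a open polyline drawn with `<polyline>`. Its stroke #0000ff means cut at S756, F884. After flipping Y the toolpath is (45.572,62.278) → (206.475,54.521) → (197.336,53.882) → (214.116,9.390) → (203.328,16.567) → (158.487,14.982).

Shape 3 is a regular polygon drawn with `<polygon>`. Its stroke #0000ff means cut at S756, F884. After flipping Y the toolpath is (69.151,86.185) → (78.191,89.174) → (85.300,82.840) → (83.369,73.517) → (74.329,70.528) → (67.220,76.862) → (69.151,86.185), returning to the start.

G21
G90
G0 X108.652 Y60.366
M4 S756
G1 X189.612 Y20.431 F884
G1 X76.958 Y15.731
G1 X172.968 Y92.642
G1 X42.965 Y8.655
M5
G0 X45.572 Y62.278
M4 S756
G1 X206.475 Y54.521 F884
G1 X197.336 Y53.882
G1 X214.116 Y9.390
G1 X203.328 Y16.567
G1 X158.487 Y14.982
M5
G0 X69.151 Y86.185
M4 S756
G1 X78.191 Y89.174 F884
G1 X85.300 Y82.840
G1 X83.369 Y73.517
G1 X74.329 Y70.528
G1 X67.220 Y76.862
G1 X69.151 Y86.185
M5
G0 X0.000 Y0.000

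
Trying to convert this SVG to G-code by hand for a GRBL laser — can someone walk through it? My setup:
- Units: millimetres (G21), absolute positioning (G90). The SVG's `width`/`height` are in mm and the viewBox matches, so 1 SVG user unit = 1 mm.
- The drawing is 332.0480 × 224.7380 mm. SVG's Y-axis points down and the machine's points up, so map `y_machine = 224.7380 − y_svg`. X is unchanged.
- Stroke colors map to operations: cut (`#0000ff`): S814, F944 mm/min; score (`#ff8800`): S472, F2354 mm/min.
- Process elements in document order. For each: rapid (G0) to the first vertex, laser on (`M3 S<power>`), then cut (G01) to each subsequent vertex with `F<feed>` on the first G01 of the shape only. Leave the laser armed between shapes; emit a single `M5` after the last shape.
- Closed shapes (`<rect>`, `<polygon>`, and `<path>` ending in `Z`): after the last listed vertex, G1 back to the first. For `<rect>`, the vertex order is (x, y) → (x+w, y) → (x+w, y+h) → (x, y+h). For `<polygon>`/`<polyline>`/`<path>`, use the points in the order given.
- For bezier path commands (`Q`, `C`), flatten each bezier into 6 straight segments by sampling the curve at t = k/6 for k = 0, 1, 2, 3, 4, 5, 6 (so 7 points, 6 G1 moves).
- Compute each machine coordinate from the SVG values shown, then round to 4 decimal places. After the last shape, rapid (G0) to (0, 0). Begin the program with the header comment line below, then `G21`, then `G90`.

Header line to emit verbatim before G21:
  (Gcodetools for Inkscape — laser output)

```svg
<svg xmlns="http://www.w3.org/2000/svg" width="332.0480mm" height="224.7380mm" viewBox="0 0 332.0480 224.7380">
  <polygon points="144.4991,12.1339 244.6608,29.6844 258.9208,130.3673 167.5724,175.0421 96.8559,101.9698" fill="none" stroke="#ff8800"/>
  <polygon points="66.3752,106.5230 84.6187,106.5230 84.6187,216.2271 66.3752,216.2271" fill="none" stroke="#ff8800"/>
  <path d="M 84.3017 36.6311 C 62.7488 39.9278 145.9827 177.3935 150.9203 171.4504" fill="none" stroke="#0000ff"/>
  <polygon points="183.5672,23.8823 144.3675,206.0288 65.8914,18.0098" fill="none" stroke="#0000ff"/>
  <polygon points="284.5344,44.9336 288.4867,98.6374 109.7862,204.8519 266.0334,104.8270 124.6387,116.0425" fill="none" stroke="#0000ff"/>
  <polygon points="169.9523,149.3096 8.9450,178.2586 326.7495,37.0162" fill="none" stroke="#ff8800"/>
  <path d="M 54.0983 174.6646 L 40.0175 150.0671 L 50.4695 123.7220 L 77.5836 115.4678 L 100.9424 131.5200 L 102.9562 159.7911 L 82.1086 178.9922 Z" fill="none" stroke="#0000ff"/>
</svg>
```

(Gcodetools for Inkscape — laser output)
G21
G90
G0 X144.4991 Y212.6041
M3 S472
G01 X244.6608 Y195.0536 F2354
G01 X258.9208 Y94.3707
G01 X167.5724 Y49.6959
G01 X96.8559 Y122.7682
G01 X144.4991 Y212.6041
G0 X66.3752 Y118.2150
M3 S472
G01 X84.6187 Y118.2150 F2354
G01 X84.6187 Y8.5109
G01 X66.3752 Y8.5109
G01 X66.3752 Y118.2150
G0 X84.3017 Y188.1069
M3 S814
G01 X81.4099 Y176.5629 F944
G01 X90.8969 Y150.3679
G01 X107.6771 Y117.2323
G01 X126.6648 Y84.8668
G01 X142.7744 Y60.9817
G01 X150.9203 Y53.2876
G0 X183.5672 Y200.8557
M3 S814
G01 X144.3675 Y18.7092 F944
G01 X65.8914 Y206.7282
G01 X183.5672 Y200.8557
G0 X284.5344 Y179.8044
M3 S814
G01 X288.4867 Y126.1006 F944
G01 X109.7862 Y19.8861
G01 X266.0334 Y119.9110
G01 X124.6387 Y108.6955
G01 X284.5344 Y179.8044
G0 X169.9523 Y75.4284
M3 S472
G01 X8.9450 Y46.4794 F2354
G01 X326.7495 Y187.7218
G01 X169.9523 Y75.4284
G0 X54.0983 Y50.0734
M3 S814
G01 X40.0175 Y74.6709 F944
G01 X50.4695 Y101.0160
G01 X77.5836 Y109.2702
G01 X100.9424 Y93.2180
G01 X102.9562 Y64.9469
G01 X82.1086 Y45.7458
G01 X54.0983 Y50.0734
M5
G0 X0.0000 Y0.0000

1 u = 1 mm; y_m = 224.7380 − y.

[1] `<polygon>` regular polygon, #ff8800→score S472 F2354: (144.4991,212.6041) → (244.6608,195.0536) → (258.9208,94.3707) → (167.5724,49.6959) → (96.8559,122.7682) → (144.4991,212.6041) (closed)

[2] `<polygon>` rectangle, #ff8800→score S472 F2354: (66.3752,118.2150) → (84.6187,118.2150) → (84.6187,8.5109) → (66.3752,8.5109) → (66.3752,118.2150) (closed)

[3] `<path>` cubic bezier, #0000ff→cut S814 F944: (84.3017,188.1069) → (81.4099,176.5629) → (90.8969,150.3679) → (107.6771,117.2323) → (126.6648,84.8668) → (142.7744,60.9817) → (150.9203,53.2876)

[4] `<polygon>` closed polygon, #0000ff→cut S814 F944: (183.5672,200.8557) → (144.3675,18.7092) → (65.8914,206.7282) → (183.5672,200.8557) (closed)

[5] `<polygon>` closed polygon, #0000ff→cut S814 F944: (284.5344,179.8044) → (288.4867,126.1006) → (109.7862,19.8861) → (266.0334,119.9110) → (124.6387,108.6955) → (284.5344,179.8044) (closed)

[6] `<polygon>` closed polygon, #ff8800→score S472 F2354: (169.9523,75.4284) → (8.9450,46.4794) → (326.7495,187.7218) → (169.9523,75.4284) (closed)

[7] `<path>` regular polygon, #0000ff→cut S814 F944: (54.0983,50.0734) → (40.0175,74.6709) → (50.4695,101.0160) → (77.5836,109.2702) → (100.9424,93.2180) → (102.9562,64.9469) → (82.1086,45.7458) → (54.0983,50.0734) (closed)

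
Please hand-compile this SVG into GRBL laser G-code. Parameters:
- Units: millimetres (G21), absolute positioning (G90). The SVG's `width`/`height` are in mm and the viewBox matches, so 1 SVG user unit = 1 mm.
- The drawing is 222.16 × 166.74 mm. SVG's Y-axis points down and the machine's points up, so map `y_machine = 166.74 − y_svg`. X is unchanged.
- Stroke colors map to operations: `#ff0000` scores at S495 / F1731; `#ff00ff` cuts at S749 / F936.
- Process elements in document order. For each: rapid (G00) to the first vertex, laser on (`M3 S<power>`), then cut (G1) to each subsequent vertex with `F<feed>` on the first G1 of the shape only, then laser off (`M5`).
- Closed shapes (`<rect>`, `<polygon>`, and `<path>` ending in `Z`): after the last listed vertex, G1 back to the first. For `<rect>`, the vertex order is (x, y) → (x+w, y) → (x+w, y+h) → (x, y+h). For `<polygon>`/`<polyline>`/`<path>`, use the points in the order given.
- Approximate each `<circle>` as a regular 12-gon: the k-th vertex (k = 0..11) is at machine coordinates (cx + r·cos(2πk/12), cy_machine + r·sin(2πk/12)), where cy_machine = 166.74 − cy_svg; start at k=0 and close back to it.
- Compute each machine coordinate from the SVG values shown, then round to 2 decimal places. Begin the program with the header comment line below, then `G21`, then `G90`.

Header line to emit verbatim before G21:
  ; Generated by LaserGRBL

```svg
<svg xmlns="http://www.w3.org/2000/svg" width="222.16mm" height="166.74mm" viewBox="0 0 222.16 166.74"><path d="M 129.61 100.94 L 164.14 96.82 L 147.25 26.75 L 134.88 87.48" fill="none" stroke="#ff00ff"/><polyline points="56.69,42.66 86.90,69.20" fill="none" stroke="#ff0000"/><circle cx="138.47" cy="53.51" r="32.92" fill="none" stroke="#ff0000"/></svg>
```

Since the viewBox matches the mm dimensions, user units are millimetres directly. The only transform is the Y-flip y_m = 166.74 − y_svg.

Shape 1 is a open polyline drawn with `<path>`. Its stroke #ff00ff means cut at S749, F936. After flipping Y the toolpath is (129.61,65.80) → (164.14,69.92) → (147.25,139.99) → (134.88,79.26).

Shape 2 is a line segment drawn with `<polyline>`. Its stroke #ff0000 means score at S495, F1731. After flipping Y the toolpath is (56.69,124.08) → (86.90,97.54).

Shape 3 is a circle drawn with `<circle>`. Its stroke #ff0000 means score at S495, F1731. After flipping Y the toolpath is (171.39,113.23) → (166.98,129.69) → (154.93,141.74) → (138.47,146.15) → (122.01,141.74) → (109.96,129.69) → (105.55,113.23) → (109.96,96.77) → (122.01,84.72) → (138.47,80.31) → (154.93,84.72) → (166.98,96.77) → (171.39,113.23), returning to the start.

; Generated by LaserGRBL
G21
G90
G00 X129.61 Y65.80
M3 S749
G1 X164.14 Y69.92 F936
G1 X147.25 Y139.99
G1 X134.88 Y79.26
M5
G00 X56.69 Y124.08
M3 S495
G1 X86.90 Y97.54 F1731
M5
G00 X171.39 Y113.23
M3 S495
G1 X166.98 Y129.69 F1731
G1 X154.93 Y141.74
G1 X138.47 Y146.15
G1 X122.01 Y141.74
G1 X109.96 Y129.69
G1 X105.55 Y113.23
G1 X109.96 Y96.77
G1 X122.01 Y84.72
G1 X138.47 Y80.31
G1 X154.93 Y84.72
G1 X166.98 Y96.77
G1 X171.39 Y113.23
M5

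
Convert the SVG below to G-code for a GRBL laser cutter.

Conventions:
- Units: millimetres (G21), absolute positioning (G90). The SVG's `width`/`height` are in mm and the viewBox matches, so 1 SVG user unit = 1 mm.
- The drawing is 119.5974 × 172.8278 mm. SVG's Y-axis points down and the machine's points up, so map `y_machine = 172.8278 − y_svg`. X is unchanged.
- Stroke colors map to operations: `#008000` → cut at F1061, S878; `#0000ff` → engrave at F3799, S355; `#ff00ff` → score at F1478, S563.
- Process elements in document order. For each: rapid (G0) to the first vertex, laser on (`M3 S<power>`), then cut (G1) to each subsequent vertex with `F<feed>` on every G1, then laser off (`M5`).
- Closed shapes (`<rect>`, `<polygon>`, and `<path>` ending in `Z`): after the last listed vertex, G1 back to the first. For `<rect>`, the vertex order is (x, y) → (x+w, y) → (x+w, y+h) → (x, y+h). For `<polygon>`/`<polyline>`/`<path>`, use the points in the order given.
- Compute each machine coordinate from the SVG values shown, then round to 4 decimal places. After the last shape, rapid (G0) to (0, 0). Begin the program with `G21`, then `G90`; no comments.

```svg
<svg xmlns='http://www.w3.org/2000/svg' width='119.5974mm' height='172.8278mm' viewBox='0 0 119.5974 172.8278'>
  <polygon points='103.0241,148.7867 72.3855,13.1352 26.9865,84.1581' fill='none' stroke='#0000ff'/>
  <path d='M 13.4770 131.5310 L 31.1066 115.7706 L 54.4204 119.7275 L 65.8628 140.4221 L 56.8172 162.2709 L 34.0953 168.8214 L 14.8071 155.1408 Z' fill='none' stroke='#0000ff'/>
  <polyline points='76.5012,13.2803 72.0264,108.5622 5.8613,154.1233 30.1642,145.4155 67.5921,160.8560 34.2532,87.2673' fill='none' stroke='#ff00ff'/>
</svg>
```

Since the viewBox matches the mm dimensions, user units are millimetres directly. The only transform is the Y-flip y_m = 172.8278 − y_svg.

Shape 1 is a closed polygon drawn with `<polygon>`. Its stroke #0000ff means engrave at S355, F3799. After flipping Y the toolpath is (103.0241,24.0411) → (72.3855,159.6926) → (26.9865,88.6697) → (103.0241,24.0411), returning to the start.

Shape 2 is a regular polygon drawn with `<path>`. Its stroke #0000ff means engrave at S355, F3799. After flipping Y the toolpath is (13.4770,41.2968) → (31.1066,57.0572) → (54.4204,53.1003) → (65.8628,32.4057) → (56.8172,10.5569) → (34.0953,4.0064) → (14.8071,17.6870) → (13.4770,41.2968), returning to the start.

Shape 3 is a open polyline drawn with `<polyline>`. Its stroke #ff00ff means score at S563, F1478. After flipping Y the toolpath is (76.5012,159.5475) → (72.0264,64.2656) → (5.8613,18.7045) → (30.1642,27.4123) → (67.5921,11.9718) → (34.2532,85.5605).

G21
G90
G0 X103.0241 Y24.0411
M3 S355
G1 X72.3855 Y159.6926 F3799
G1 X26.9865 Y88.6697 F3799
G1 X103.0241 Y24.0411 F3799
M5
G0 X13.4770 Y41.2968
M3 S355
G1 X31.1066 Y57.0572 F3799
G1 X54.4204 Y53.1003 F3799
G1 X65.8628 Y32.4057 F3799
G1 X56.8172 Y10.5569 F3799
G1 X34.0953 Y4.0064 F3799
G1 X14.8071 Y17.6870 F3799
G1 X13.4770 Y41.2968 F3799
M5
G0 X76.5012 Y159.5475
M3 S563
G1 X72.0264 Y64.2656 F1478
G1 X5.8613 Y18.7045 F1478
G1 X30.1642 Y27.4123 F1478
G1 X67.5921 Y11.9718 F1478
G1 X34.2532 Y85.5605 F1478
M5
G0 X0.0000 Y0.0000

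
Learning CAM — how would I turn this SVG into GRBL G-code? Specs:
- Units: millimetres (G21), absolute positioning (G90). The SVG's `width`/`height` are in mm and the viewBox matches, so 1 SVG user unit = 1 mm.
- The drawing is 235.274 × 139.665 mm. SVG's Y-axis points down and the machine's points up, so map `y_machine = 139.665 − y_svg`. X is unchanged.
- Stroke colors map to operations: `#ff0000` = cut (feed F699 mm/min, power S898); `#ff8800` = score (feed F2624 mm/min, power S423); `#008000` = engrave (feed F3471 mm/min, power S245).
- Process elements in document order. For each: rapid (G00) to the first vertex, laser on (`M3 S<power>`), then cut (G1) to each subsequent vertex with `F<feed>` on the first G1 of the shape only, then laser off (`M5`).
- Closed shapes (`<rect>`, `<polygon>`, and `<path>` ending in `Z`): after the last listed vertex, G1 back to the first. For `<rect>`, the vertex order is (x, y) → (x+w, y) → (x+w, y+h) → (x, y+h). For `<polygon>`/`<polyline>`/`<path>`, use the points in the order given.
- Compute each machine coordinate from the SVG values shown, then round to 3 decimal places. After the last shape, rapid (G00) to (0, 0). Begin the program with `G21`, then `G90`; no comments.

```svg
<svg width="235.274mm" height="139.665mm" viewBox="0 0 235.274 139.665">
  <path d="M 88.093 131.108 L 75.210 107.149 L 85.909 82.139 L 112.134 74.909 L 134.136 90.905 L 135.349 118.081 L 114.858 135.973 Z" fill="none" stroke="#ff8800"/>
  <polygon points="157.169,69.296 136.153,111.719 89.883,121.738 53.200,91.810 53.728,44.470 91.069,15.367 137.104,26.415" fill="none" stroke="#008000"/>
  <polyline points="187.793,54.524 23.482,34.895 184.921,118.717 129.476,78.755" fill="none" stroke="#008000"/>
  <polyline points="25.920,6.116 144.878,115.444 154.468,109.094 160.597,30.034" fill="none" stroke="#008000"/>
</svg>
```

G21
G90
G00 X88.093 Y8.557
M3 S423
G1 X75.210 Y32.516 F2624
G1 X85.909 Y57.526
G1 X112.134 Y64.756
G1 X134.136 Y48.760
G1 X135.349 Y21.584
G1 X114.858 Y3.692
G1 X88.093 Y8.557
M5
G00 X157.169 Y70.369
M3 S245
G1 X136.153 Y27.946 F3471
G1 X89.883 Y17.927
G1 X53.200 Y47.855
G1 X53.728 Y95.195
G1 X91.069 Y124.298
G1 X137.104 Y113.250
G1 X157.169 Y70.369
M5
G00 X187.793 Y85.141
M3 S245
G1 X23.482 Y104.770 F3471
G1 X184.921 Y20.948
G1 X129.476 Y60.910
M5
G00 X25.920 Y133.549
M3 S245
G1 X144.878 Y24.221 F3471
G1 X154.468 Y30.571
G1 X160.597 Y109.631
M5
G00 X0.000 Y0.000

Since the viewBox matches the mm dimensions, user units are millimetres directly. The only transform is the Y-flip y_m = 139.665 − y_svg.

Shape 1 is a regular polygon drawn with `<path>`. Its stroke #ff8800 means score at S423, F2624. After flipping Y the toolpath is (88.093,8.557) → (75.210,32.516) → (85.909,57.526) → (112.134,64.756) → (134.136,48.760) → (135.349,21.584) → (114.858,3.692) → (88.093,8.557), returning to the start.

Shape 2 is a regular polygon drawn with `<polygon>`. Its stroke #008000 means engrave at S245, F3471. After flipping Y the toolpath is (157.169,70.369) → (136.153,27.946) → (89.883,17.927) → (53.200,47.855) → (53.728,95.195) → (91.069,124.298) → (137.104,113.250) → (157.169,70.369), returning to the start.

Shape 3 is a open polyline drawn with `<polyline>`. Its stroke #008000 means engrave at S245, F3471. After flipping Y the toolpath is (187.793,85.141) → (23.482,104.770) → (184.921,20.948) → (129.476,60.910).

Shape 4 is a open polyline drawn with `<polyline>`. Its stroke #008000 means engrave at S245, F3471. After flipping Y the toolpath is (25.920,133.549) → (144.878,24.221) → (154.468,30.571) → (160.597,109.631).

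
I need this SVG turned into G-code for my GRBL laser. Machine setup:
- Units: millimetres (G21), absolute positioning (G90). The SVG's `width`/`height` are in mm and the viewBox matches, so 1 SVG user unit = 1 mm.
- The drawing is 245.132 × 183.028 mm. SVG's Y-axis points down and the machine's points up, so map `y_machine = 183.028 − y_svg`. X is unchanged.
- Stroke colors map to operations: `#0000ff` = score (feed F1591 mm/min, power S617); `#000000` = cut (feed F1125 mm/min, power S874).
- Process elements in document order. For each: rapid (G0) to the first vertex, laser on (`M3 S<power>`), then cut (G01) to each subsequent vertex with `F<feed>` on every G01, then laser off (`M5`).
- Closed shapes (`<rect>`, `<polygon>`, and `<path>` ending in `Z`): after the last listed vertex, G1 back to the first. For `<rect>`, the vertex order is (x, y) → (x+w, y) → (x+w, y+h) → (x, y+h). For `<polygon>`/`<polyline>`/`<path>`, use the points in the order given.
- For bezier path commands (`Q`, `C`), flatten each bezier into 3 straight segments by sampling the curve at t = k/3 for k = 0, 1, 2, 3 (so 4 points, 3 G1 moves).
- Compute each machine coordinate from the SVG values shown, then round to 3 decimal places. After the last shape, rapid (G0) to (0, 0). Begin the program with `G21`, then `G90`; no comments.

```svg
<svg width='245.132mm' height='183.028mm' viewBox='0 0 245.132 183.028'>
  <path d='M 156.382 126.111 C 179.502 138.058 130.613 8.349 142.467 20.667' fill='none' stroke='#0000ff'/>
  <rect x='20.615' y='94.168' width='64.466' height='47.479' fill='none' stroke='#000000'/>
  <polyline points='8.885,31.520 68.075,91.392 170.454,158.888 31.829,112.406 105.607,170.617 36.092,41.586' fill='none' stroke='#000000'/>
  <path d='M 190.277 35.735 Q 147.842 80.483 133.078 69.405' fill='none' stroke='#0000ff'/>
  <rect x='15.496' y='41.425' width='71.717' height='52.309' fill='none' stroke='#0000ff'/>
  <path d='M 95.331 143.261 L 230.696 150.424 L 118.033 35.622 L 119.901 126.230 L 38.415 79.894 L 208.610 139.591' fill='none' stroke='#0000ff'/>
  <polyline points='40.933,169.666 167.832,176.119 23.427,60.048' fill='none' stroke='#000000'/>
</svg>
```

viewBox `0 0 245.132 183.028` with mm width/height → 1 unit = 1 mm. Flip: y_m = 183.028 − y_svg.

**Shape 1** — `<path>` cubic bezier, stroke `#0000ff` → score (S617, F1591). Control points (SVG): P0=(156.382,126.111), P1=(179.502,138.058), P2=(130.613,8.349), P3=(142.467,20.667); sampled at t=k/3. Machine vertices: (156.382,56.917) → (160.416,81.682) → (145.944,137.843) → (142.467,162.361). Open path.

**Shape 2** — `<rect>` rectangle, stroke `#000000` → cut (S874, F1125). Machine vertices: (20.615,88.860) → (85.081,88.860) → (85.081,41.381) → (20.615,41.381) → (20.615,88.860). Closed: final G1 returns to the first vertex.

**Shape 3** — `<polyline>` open polyline, stroke `#000000` → cut (S874, F1125). Machine vertices: (8.885,151.508) → (68.075,91.636) → (170.454,24.140) → (31.829,70.622) → (105.607,12.411) → (36.092,141.442). Open path.

**Shape 4** — `<path>` quadratic bezier, stroke `#0000ff` → score (S617, F1591). Control points (SVG): P0=(190.277,35.735), P1=(147.842,80.483), P2=(133.078,69.405); sampled at t=k/3. Machine vertices: (190.277,147.293) → (165.062,123.664) → (145.995,112.441) → (133.078,113.623). Open path.

**Shape 5** — `<rect>` rectangle, stroke `#0000ff` → score (S617, F1591). Machine vertices: (15.496,141.603) → (87.213,141.603) → (87.213,89.294) → (15.496,89.294) → (15.496,141.603). Closed: final G1 returns to the first vertex.

**Shape 6** — `<path>` open polyline, stroke `#0000ff` → score (S617, F1591). Machine vertices: (95.331,39.767) → (230.696,32.604) → (118.033,147.406) → (119.901,56.798) → (38.415,103.134) → (208.610,43.437). Open path.

**Shape 7** — `<polyline>` open polyline, stroke `#000000` → cut (S874, F1125). Machine vertices: (40.933,13.362) → (167.832,6.909) → (23.427,122.980). Open path.

G21
G90
G0 X156.382 Y56.917
M3 S617
G01 X160.416 Y81.682 F1591
G01 X145.944 Y137.843 F1591
G01 X142.467 Y162.361 F1591
M5
G0 X20.615 Y88.860
M3 S874
G01 X85.081 Y88.860 F1125
G01 X85.081 Y41.381 F1125
G01 X20.615 Y41.381 F1125
G01 X20.615 Y88.860 F1125
M5
G0 X8.885 Y151.508
M3 S874
G01 X68.075 Y91.636 F1125
G01 X170.454 Y24.140 F1125
G01 X31.829 Y70.622 F1125
G01 X105.607 Y12.411 F1125
G01 X36.092 Y141.442 F1125
M5
G0 X190.277 Y147.293
M3 S617
G01 X165.062 Y123.664 F1591
G01 X145.995 Y112.441 F1591
G01 X133.078 Y113.623 F1591
M5
G0 X15.496 Y141.603
M3 S617
G01 X87.213 Y141.603 F1591
G01 X87.213 Y89.294 F1591
G01 X15.496 Y89.294 F1591
G01 X15.496 Y141.603 F1591
M5
G0 X95.331 Y39.767
M3 S617
G01 X230.696 Y32.604 F1591
G01 X118.033 Y147.406 F1591
G01 X119.901 Y56.798 F1591
G01 X38.415 Y103.134 F1591
G01 X208.610 Y43.437 F1591
M5
G0 X40.933 Y13.362
M3 S874
G01 X167.832 Y6.909 F1125
G01 X23.427 Y122.980 F1125
M5
G0 X0.000 Y0.000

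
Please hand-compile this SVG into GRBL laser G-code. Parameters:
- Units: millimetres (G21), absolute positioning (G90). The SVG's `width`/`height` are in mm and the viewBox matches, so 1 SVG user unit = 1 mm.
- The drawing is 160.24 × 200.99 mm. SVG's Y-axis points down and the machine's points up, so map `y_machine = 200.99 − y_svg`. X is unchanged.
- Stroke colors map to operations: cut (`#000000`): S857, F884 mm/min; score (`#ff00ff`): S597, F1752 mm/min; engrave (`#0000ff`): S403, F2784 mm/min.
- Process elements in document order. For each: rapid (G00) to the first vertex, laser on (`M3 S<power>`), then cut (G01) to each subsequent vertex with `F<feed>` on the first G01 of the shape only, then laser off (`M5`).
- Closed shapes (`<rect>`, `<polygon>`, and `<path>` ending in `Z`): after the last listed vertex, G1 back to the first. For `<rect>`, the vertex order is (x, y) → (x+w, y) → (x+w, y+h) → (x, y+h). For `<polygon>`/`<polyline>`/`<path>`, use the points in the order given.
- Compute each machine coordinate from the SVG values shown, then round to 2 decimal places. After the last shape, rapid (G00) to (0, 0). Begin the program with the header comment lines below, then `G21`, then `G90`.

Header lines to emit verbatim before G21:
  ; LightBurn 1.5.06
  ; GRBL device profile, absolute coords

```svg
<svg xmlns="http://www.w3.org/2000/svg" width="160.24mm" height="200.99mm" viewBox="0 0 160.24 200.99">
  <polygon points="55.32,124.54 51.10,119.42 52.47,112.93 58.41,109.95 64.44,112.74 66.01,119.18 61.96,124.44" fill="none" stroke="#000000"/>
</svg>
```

; LightBurn 1.5.06
; GRBL device profile, absolute coords
G21
G90
G00 X55.32 Y76.45
M3 S857
G01 X51.10 Y81.57 F884
G01 X52.47 Y88.06
G01 X58.41 Y91.04
G01 X64.44 Y88.25
G01 X66.01 Y81.81
G01 X61.96 Y76.55
G01 X55.32 Y76.45
M5
G00 X0.00 Y0.00

viewBox `0 0 160.24 200.99` with mm width/height → 1 unit = 1 mm. Flip: y_m = 200.99 − y_svg.

**Shape 1** — `<polygon>` regular polygon, stroke `#000000` → cut (S857, F884). Machine vertices: (55.32,76.45) → (51.10,81.57) → (52.47,88.06) → (58.41,91.04) → (64.44,88.25) → (66.01,81.81) → (61.96,76.55) → (55.32,76.45). Closed: final G1 returns to the first vertex.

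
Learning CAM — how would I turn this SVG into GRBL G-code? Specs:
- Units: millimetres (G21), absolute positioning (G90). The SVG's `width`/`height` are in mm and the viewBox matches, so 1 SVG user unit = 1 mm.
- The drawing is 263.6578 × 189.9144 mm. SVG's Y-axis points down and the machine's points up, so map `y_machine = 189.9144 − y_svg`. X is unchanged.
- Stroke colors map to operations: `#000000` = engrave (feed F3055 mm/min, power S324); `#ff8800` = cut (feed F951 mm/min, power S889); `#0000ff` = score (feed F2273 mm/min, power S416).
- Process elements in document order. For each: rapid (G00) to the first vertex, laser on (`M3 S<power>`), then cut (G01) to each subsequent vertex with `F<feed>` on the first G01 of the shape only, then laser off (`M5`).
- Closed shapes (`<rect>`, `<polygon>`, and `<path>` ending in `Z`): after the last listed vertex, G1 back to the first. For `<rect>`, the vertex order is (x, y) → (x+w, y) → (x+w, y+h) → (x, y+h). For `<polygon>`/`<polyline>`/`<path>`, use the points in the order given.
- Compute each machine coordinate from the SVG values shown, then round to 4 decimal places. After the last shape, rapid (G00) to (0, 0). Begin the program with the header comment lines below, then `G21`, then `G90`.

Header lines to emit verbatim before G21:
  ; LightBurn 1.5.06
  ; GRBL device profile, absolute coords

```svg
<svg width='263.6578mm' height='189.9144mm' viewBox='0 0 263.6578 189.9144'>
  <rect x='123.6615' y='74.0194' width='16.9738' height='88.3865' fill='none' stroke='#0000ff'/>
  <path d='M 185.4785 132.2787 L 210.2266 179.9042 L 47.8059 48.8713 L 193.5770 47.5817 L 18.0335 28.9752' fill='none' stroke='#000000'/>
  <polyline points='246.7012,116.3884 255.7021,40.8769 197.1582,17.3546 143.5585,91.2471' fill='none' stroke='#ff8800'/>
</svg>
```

1 u = 1 mm; y_m = 189.9144 − y.

[1] `<rect>` rectangle, #0000ff→score S416 F2273: (123.6615,115.8950) → (140.6353,115.8950) → (140.6353,27.5085) → (123.6615,27.5085) → (123.6615,115.8950) (closed)

[2] `<path>` open polyline, #000000→engrave S324 F3055: (185.4785,57.6357) → (210.2266,10.0102) → (47.8059,141.0431) → (193.5770,142.3327) → (18.0335,160.9392)

[3] `<polyline>` open polyline, #ff8800→cut S889 F951: (246.7012,73.5260) → (255.7021,149.0375) → (197.1582,172.5598) → (143.5585,98.6673)

; LightBurn 1.5.06
; GRBL device profile, absolute coords
G21
G90
G00 X123.6615 Y115.8950
M3 S416
G01 X140.6353 Y115.8950 F2273
G01 X140.6353 Y27.5085
G01 X123.6615 Y27.5085
G01 X123.6615 Y115.8950
M5
G00 X185.4785 Y57.6357
M3 S324
G01 X210.2266 Y10.0102 F3055
G01 X47.8059 Y141.0431
G01 X193.5770 Y142.3327
G01 X18.0335 Y160.9392
M5
G00 X246.7012 Y73.5260
M3 S889
G01 X255.7021 Y149.0375 F951
G01 X197.1582 Y172.5598
G01 X143.5585 Y98.6673
M5
G00 X0.0000 Y0.0000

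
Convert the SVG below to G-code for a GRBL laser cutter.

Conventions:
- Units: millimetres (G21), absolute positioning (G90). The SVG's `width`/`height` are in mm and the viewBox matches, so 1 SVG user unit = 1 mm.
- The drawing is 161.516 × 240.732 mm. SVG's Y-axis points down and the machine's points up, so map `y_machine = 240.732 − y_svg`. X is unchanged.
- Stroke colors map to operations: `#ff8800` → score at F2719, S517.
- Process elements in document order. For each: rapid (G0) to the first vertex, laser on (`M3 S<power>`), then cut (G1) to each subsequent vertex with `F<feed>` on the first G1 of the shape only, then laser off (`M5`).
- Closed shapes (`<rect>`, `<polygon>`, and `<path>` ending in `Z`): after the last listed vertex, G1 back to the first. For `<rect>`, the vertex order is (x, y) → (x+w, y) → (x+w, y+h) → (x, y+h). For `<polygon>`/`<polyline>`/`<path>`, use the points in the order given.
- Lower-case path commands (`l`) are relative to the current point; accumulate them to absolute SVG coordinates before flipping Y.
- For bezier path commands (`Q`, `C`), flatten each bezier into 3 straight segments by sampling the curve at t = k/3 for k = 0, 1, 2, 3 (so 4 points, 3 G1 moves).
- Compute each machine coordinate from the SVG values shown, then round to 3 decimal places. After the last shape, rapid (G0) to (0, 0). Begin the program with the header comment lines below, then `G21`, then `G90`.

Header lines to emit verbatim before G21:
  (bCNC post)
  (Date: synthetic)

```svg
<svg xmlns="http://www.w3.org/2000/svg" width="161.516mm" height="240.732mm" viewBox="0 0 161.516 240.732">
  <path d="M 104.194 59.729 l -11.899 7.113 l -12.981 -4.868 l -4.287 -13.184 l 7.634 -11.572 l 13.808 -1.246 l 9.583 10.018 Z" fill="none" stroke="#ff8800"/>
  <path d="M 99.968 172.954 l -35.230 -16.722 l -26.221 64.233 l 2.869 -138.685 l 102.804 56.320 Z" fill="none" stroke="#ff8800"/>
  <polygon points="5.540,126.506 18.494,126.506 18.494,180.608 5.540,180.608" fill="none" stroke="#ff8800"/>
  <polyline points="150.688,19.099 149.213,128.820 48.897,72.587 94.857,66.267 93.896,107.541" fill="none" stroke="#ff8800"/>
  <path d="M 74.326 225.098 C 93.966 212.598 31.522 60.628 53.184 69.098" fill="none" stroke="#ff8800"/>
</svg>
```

viewBox `0 0 161.516 240.732` with mm width/height → 1 unit = 1 mm. Flip: y_m = 240.732 − y_svg.

**Shape 1** — `<path>` regular polygon, stroke `#ff8800` → score (S517, F2719). Machine vertices: (104.194,181.003) → (92.295,173.890) → (79.314,178.758) → (75.027,191.942) → (82.661,203.514) → (96.469,204.760) → (106.052,194.742) → (104.194,181.003). Closed: final G1 returns to the first vertex.

**Shape 2** — `<path>` closed polygon, stroke `#ff8800` → score (S517, F2719). Machine vertices: (99.968,67.778) → (64.738,84.500) → (38.517,20.267) → (41.386,158.952) → (144.190,102.632) → (99.968,67.778). Closed: final G1 returns to the first vertex.

**Shape 3** — `<polygon>` rectangle, stroke `#ff8800` → score (S517, F2719). Machine vertices: (5.540,114.226) → (18.494,114.226) → (18.494,60.124) → (5.540,60.124) → (5.540,114.226). Closed: final G1 returns to the first vertex.

**Shape 4** — `<polyline>` open polyline, stroke `#ff8800` → score (S517, F2719). Machine vertices: (150.688,221.633) → (149.213,111.912) → (48.897,168.145) → (94.857,174.465) → (93.896,133.191). Open path.

**Shape 5** — `<path>` cubic bezier, stroke `#ff8800` → score (S517, F2719). Control points (SVG): P0=(74.326,225.098), P1=(93.966,212.598), P2=(31.522,60.628), P3=(53.184,69.098); sampled at t=k/3. Machine vertices: (74.326,15.634) → (72.760,63.516) → (53.402,137.732) → (53.184,171.634). Open path.

(bCNC post)
(Date: synthetic)
G21
G90
G0 X104.194 Y181.003
M3 S517
G1 X92.295 Y173.890 F2719
G1 X79.314 Y178.758
G1 X75.027 Y191.942
G1 X82.661 Y203.514
G1 X96.469 Y204.760
G1 X106.052 Y194.742
G1 X104.194 Y181.003
M5
G0 X99.968 Y67.778
M3 S517
G1 X64.738 Y84.500 F2719
G1 X38.517 Y20.267
G1 X41.386 Y158.952
G1 X144.190 Y102.632
G1 X99.968 Y67.778
M5
G0 X5.540 Y114.226
M3 S517
G1 X18.494 Y114.226 F2719
G1 X18.494 Y60.124
G1 X5.540 Y60.124
G1 X5.540 Y114.226
M5
G0 X150.688 Y221.633
M3 S517
G1 X149.213 Y111.912 F2719
G1 X48.897 Y168.145
G1 X94.857 Y174.465
G1 X93.896 Y133.191
M5
G0 X74.326 Y15.634
M3 S517
G1 X72.760 Y63.516 F2719
G1 X53.402 Y137.732
G1 X53.184 Y171.634
M5
G0 X0.000 Y0.000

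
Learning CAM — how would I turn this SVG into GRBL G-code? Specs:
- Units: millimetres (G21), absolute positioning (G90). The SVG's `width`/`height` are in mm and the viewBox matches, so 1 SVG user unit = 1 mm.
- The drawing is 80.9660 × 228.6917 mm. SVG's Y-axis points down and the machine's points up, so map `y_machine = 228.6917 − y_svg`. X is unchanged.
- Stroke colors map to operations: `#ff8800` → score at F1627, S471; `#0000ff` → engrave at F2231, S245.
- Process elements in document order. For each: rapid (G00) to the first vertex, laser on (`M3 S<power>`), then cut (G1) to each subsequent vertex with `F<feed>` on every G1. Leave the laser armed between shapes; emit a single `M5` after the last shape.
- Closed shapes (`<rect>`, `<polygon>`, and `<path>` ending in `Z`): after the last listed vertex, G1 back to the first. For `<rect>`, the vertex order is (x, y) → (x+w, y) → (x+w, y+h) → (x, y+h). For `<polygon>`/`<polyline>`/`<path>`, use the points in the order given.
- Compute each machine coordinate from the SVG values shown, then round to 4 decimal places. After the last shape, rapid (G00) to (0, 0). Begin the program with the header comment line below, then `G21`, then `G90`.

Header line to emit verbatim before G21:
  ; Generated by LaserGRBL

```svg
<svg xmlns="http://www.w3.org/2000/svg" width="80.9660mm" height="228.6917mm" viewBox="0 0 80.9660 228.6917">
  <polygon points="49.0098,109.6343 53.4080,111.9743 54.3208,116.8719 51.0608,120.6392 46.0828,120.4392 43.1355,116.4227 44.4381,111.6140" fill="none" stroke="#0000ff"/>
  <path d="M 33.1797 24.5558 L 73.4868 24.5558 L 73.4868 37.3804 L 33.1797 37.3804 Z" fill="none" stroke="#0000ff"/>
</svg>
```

; Generated by LaserGRBL
G21
G90
G00 X49.0098 Y119.0574
M3 S245
G1 X53.4080 Y116.7174 F2231
G1 X54.3208 Y111.8198 F2231
G1 X51.0608 Y108.0525 F2231
G1 X46.0828 Y108.2525 F2231
G1 X43.1355 Y112.2690 F2231
G1 X44.4381 Y117.0777 F2231
G1 X49.0098 Y119.0574 F2231
G00 X33.1797 Y204.1359
M3 S245
G1 X73.4868 Y204.1359 F2231
G1 X73.4868 Y191.3113 F2231
G1 X33.1797 Y191.3113 F2231
G1 X33.1797 Y204.1359 F2231
M5
G00 X0.0000 Y0.0000

Since the viewBox matches the mm dimensions, user units are millimetres directly. The only transform is the Y-flip y_m = 228.6917 − y_svg.

Shape 1 is a regular polygon drawn with `<polygon>`. Its stroke #0000ff means engrave at S245, F2231. After flipping Y the toolpath is (49.0098,119.0574) → (53.4080,116.7174) → (54.3208,111.8198) → (51.0608,108.0525) → (46.0828,108.2525) → (43.1355,112.2690) → (44.4381,117.0777) → (49.0098,119.0574), returning to the start.

Shape 2 is a rectangle drawn with `<path>`. Its stroke #0000ff means engrave at S245, F2231. After flipping Y the toolpath is (33.1797,204.1359) → (73.4868,204.1359) → (73.4868,191.3113) → (33.1797,191.3113) → (33.1797,204.1359), returning to the start.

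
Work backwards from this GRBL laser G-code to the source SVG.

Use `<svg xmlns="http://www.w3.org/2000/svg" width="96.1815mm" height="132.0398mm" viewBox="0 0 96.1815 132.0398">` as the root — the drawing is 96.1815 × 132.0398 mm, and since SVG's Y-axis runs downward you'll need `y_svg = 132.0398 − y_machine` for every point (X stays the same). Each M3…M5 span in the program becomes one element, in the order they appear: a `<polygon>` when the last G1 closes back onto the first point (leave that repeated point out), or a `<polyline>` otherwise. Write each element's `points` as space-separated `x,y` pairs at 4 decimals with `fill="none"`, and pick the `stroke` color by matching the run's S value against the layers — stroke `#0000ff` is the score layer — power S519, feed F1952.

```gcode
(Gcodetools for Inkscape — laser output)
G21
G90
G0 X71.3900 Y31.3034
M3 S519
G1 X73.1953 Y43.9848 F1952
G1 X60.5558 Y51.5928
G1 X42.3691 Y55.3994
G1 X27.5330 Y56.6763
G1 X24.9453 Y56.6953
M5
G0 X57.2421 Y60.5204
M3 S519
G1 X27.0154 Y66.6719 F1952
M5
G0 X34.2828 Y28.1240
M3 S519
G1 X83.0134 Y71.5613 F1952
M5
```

<svg xmlns="http://www.w3.org/2000/svg" width="96.1815mm" height="132.0398mm" viewBox="0 0 96.1815 132.0398">
  <polyline points="71.3900,100.7364 73.1953,88.0550 60.5558,80.4470 42.3691,76.6404 27.5330,75.3635 24.9453,75.3445" fill="none" stroke="#0000ff"/>
  <polyline points="57.2421,71.5194 27.0154,65.3679" fill="none" stroke="#0000ff"/>
  <polyline points="34.2828,103.9158 83.0134,60.4785" fill="none" stroke="#0000ff"/>
</svg>

Machine Y-up, SVG Y-down with viewBox height 132.0398, so y_svg = 132.0398 − y_machine; X carries over. Every run uses S519, so all elements get stroke `#0000ff` (score).

Run 1: The run is open, so emit a `<polyline>` with points (Y-flipped): 71.3900,100.7364 73.1953,88.0550 60.5558,80.4470 42.3691,76.6404 27.5330,75.3635 24.9453,75.3445.

Run 2: The run is open, so emit a `<polyline>` with points (Y-flipped): 57.2421,71.5194 27.0154,65.3679.

Run 3: The run is open, so emit a `<polyline>` with points (Y-flipped): 34.2828,103.9158 83.0134,60.4785.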